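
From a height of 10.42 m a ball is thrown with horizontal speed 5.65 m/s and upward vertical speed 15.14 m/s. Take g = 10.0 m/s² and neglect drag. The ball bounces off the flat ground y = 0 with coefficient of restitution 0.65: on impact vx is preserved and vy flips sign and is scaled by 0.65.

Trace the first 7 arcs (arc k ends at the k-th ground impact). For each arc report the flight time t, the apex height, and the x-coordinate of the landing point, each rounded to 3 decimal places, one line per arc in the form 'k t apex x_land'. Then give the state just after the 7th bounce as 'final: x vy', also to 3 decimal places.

1 3.606 21.881 20.374
2 2.720 9.245 35.739
3 1.768 3.906 45.726
4 1.149 1.650 52.218
5 0.747 0.697 56.438
6 0.485 0.295 59.181
7 0.316 0.124 60.963
final: 60.963 1.026

Arc 1: start y=10.420, vy=15.140 → t=3.606, apex=21.881, x_land=20.374, impact vy=-20.919
  bounce: vy ← 0.65·20.919 = 13.598
Arc 2: start y=0.000, vy=13.598 → t=2.720, apex=9.245, x_land=35.739, impact vy=-13.598
  bounce: vy ← 0.65·13.598 = 8.838
Arc 3: start y=0.000, vy=8.838 → t=1.768, apex=3.906, x_land=45.726, impact vy=-8.838
  bounce: vy ← 0.65·8.838 = 5.745
Arc 4: start y=0.000, vy=5.745 → t=1.149, apex=1.650, x_land=52.218, impact vy=-5.745
  bounce: vy ← 0.65·5.745 = 3.734
Arc 5: start y=0.000, vy=3.734 → t=0.747, apex=0.697, x_land=56.438, impact vy=-3.734
  bounce: vy ← 0.65·3.734 = 2.427
Arc 6: start y=0.000, vy=2.427 → t=0.485, apex=0.295, x_land=59.181, impact vy=-2.427
  bounce: vy ← 0.65·2.427 = 1.578
Arc 7: start y=0.000, vy=1.578 → t=0.316, apex=0.124, x_land=60.963, impact vy=-1.578
  bounce: vy ← 0.65·1.578 = 1.026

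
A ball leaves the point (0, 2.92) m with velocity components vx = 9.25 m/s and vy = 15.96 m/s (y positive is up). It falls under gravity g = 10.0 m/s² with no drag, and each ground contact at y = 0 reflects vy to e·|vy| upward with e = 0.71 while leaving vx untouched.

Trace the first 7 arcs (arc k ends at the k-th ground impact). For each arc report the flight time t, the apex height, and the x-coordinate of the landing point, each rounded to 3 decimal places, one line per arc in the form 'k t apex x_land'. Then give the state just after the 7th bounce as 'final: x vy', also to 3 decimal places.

1 3.366 15.656 31.131
2 2.513 7.892 54.374
3 1.784 3.978 70.876
4 1.267 2.006 82.593
5 0.899 1.011 90.912
6 0.639 0.510 96.818
7 0.453 0.257 101.011
final: 101.011 1.609

Arc 1: start y=2.920, vy=15.960 → t=3.366, apex=15.656, x_land=31.131, impact vy=-17.695
  bounce: vy ← 0.71·17.695 = 12.564
Arc 2: start y=0.000, vy=12.564 → t=2.513, apex=7.892, x_land=54.374, impact vy=-12.564
  bounce: vy ← 0.71·12.564 = 8.920
Arc 3: start y=0.000, vy=8.920 → t=1.784, apex=3.978, x_land=70.876, impact vy=-8.920
  bounce: vy ← 0.71·8.920 = 6.333
Arc 4: start y=0.000, vy=6.333 → t=1.267, apex=2.006, x_land=82.593, impact vy=-6.333
  bounce: vy ← 0.71·6.333 = 4.497
Arc 5: start y=0.000, vy=4.497 → t=0.899, apex=1.011, x_land=90.912, impact vy=-4.497
  bounce: vy ← 0.71·4.497 = 3.193
Arc 6: start y=0.000, vy=3.193 → t=0.639, apex=0.510, x_land=96.818, impact vy=-3.193
  bounce: vy ← 0.71·3.193 = 2.267
Arc 7: start y=0.000, vy=2.267 → t=0.453, apex=0.257, x_land=101.011, impact vy=-2.267
  bounce: vy ← 0.71·2.267 = 1.609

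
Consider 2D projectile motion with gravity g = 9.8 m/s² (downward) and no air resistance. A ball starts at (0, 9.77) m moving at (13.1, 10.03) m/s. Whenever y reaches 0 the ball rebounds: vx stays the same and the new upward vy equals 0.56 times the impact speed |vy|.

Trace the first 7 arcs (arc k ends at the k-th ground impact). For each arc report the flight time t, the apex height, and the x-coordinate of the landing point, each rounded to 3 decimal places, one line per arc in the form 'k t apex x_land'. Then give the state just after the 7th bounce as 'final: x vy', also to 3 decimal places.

Arc 1: start y=9.770, vy=10.030 → t=2.767, apex=14.903, x_land=36.253, impact vy=-17.091
  bounce: vy ← 0.56·17.091 = 9.571
Arc 2: start y=0.000, vy=9.571 → t=1.953, apex=4.673, x_land=61.840, impact vy=-9.571
  bounce: vy ← 0.56·9.571 = 5.360
Arc 3: start y=0.000, vy=5.360 → t=1.094, apex=1.466, x_land=76.169, impact vy=-5.360
  bounce: vy ← 0.56·5.360 = 3.001
Arc 4: start y=0.000, vy=3.001 → t=0.613, apex=0.460, x_land=84.194, impact vy=-3.001
  bounce: vy ← 0.56·3.001 = 1.681
Arc 5: start y=0.000, vy=1.681 → t=0.343, apex=0.144, x_land=88.687, impact vy=-1.681
  bounce: vy ← 0.56·1.681 = 0.941
Arc 6: start y=0.000, vy=0.941 → t=0.192, apex=0.045, x_land=91.203, impact vy=-0.941
  bounce: vy ← 0.56·0.941 = 0.527
Arc 7: start y=0.000, vy=0.527 → t=0.108, apex=0.014, x_land=92.613, impact vy=-0.527
  bounce: vy ← 0.56·0.527 = 0.295

1 2.767 14.903 36.253
2 1.953 4.673 61.840
3 1.094 1.466 76.169
4 0.613 0.460 84.194
5 0.343 0.144 88.687
6 0.192 0.045 91.203
7 0.108 0.014 92.613
final: 92.613 0.295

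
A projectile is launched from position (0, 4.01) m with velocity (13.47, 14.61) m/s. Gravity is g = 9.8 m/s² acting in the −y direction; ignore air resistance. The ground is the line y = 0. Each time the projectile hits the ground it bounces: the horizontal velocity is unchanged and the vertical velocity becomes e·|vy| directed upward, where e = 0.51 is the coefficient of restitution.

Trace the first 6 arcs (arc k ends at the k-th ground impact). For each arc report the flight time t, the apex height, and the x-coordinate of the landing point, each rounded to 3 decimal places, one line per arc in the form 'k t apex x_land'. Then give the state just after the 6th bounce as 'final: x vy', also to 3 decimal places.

Arc 1: start y=4.010, vy=14.610 → t=3.235, apex=14.900, x_land=43.571, impact vy=-17.089
  bounce: vy ← 0.51·17.089 = 8.716
Arc 2: start y=0.000, vy=8.716 → t=1.779, apex=3.876, x_land=67.530, impact vy=-8.716
  bounce: vy ← 0.51·8.716 = 4.445
Arc 3: start y=0.000, vy=4.445 → t=0.907, apex=1.008, x_land=79.749, impact vy=-4.445
  bounce: vy ← 0.51·4.445 = 2.267
Arc 4: start y=0.000, vy=2.267 → t=0.463, apex=0.262, x_land=85.980, impact vy=-2.267
  bounce: vy ← 0.51·2.267 = 1.156
Arc 5: start y=0.000, vy=1.156 → t=0.236, apex=0.068, x_land=89.159, impact vy=-1.156
  bounce: vy ← 0.51·1.156 = 0.590
Arc 6: start y=0.000, vy=0.590 → t=0.120, apex=0.018, x_land=90.779, impact vy=-0.590
  bounce: vy ← 0.51·0.590 = 0.301

1 3.235 14.900 43.571
2 1.779 3.876 67.530
3 0.907 1.008 79.749
4 0.463 0.262 85.980
5 0.236 0.068 89.159
6 0.120 0.018 90.779
final: 90.779 0.301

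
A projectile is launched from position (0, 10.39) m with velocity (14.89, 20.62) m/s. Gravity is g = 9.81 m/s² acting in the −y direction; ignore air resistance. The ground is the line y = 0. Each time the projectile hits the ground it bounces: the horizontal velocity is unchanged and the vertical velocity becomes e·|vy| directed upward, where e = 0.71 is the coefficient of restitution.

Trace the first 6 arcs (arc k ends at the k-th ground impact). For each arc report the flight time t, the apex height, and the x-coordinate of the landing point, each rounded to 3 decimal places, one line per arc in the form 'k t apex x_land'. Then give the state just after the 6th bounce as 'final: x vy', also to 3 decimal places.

Arc 1: start y=10.390, vy=20.620 → t=4.659, apex=32.061, x_land=69.366, impact vy=-25.081
  bounce: vy ← 0.71·25.081 = 17.807
Arc 2: start y=0.000, vy=17.807 → t=3.630, apex=16.162, x_land=123.423, impact vy=-17.807
  bounce: vy ← 0.71·17.807 = 12.643
Arc 3: start y=0.000, vy=12.643 → t=2.578, apex=8.147, x_land=161.804, impact vy=-12.643
  bounce: vy ← 0.71·12.643 = 8.977
Arc 4: start y=0.000, vy=8.977 → t=1.830, apex=4.107, x_land=189.054, impact vy=-8.977
  bounce: vy ← 0.71·8.977 = 6.373
Arc 5: start y=0.000, vy=6.373 → t=1.299, apex=2.070, x_land=208.401, impact vy=-6.373
  bounce: vy ← 0.71·6.373 = 4.525
Arc 6: start y=0.000, vy=4.525 → t=0.923, apex=1.044, x_land=222.138, impact vy=-4.525
  bounce: vy ← 0.71·4.525 = 3.213

1 4.659 32.061 69.366
2 3.630 16.162 123.423
3 2.578 8.147 161.804
4 1.830 4.107 189.054
5 1.299 2.070 208.401
6 0.923 1.044 222.138
final: 222.138 3.213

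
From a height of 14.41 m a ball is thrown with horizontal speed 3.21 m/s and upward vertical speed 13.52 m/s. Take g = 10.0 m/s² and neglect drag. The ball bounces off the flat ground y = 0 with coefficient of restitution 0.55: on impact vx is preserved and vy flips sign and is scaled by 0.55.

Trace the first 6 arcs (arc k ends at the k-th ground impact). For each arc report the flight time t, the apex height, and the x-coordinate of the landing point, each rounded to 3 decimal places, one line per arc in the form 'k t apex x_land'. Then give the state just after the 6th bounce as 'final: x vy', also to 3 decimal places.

Arc 1: start y=14.410, vy=13.520 → t=3.522, apex=23.550, x_land=11.306, impact vy=-21.702
  bounce: vy ← 0.55·21.702 = 11.936
Arc 2: start y=0.000, vy=11.936 → t=2.387, apex=7.124, x_land=18.969, impact vy=-11.936
  bounce: vy ← 0.55·11.936 = 6.565
Arc 3: start y=0.000, vy=6.565 → t=1.313, apex=2.155, x_land=23.184, impact vy=-6.565
  bounce: vy ← 0.55·6.565 = 3.611
Arc 4: start y=0.000, vy=3.611 → t=0.722, apex=0.652, x_land=25.502, impact vy=-3.611
  bounce: vy ← 0.55·3.611 = 1.986
Arc 5: start y=0.000, vy=1.986 → t=0.397, apex=0.197, x_land=26.777, impact vy=-1.986
  bounce: vy ← 0.55·1.986 = 1.092
Arc 6: start y=0.000, vy=1.092 → t=0.218, apex=0.060, x_land=27.478, impact vy=-1.092
  bounce: vy ← 0.55·1.092 = 0.601

1 3.522 23.550 11.306
2 2.387 7.124 18.969
3 1.313 2.155 23.184
4 0.722 0.652 25.502
5 0.397 0.197 26.777
6 0.218 0.060 27.478
final: 27.478 0.601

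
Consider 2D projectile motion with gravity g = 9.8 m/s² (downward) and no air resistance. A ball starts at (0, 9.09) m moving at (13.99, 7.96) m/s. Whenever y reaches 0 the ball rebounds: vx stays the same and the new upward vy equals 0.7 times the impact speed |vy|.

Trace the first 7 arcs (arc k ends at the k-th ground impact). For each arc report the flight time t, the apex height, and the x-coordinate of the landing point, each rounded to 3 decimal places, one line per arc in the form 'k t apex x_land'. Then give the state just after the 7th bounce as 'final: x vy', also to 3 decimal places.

1 2.398 12.323 33.549
2 2.220 6.038 64.609
3 1.554 2.959 86.351
4 1.088 1.450 101.570
5 0.762 0.710 112.224
6 0.533 0.348 119.681
7 0.373 0.171 124.902
final: 124.902 1.280

Arc 1: start y=9.090, vy=7.960 → t=2.398, apex=12.323, x_land=33.549, impact vy=-15.541
  bounce: vy ← 0.7·15.541 = 10.879
Arc 2: start y=0.000, vy=10.879 → t=2.220, apex=6.038, x_land=64.609, impact vy=-10.879
  bounce: vy ← 0.7·10.879 = 7.615
Arc 3: start y=0.000, vy=7.615 → t=1.554, apex=2.959, x_land=86.351, impact vy=-7.615
  bounce: vy ← 0.7·7.615 = 5.331
Arc 4: start y=0.000, vy=5.331 → t=1.088, apex=1.450, x_land=101.570, impact vy=-5.331
  bounce: vy ← 0.7·5.331 = 3.731
Arc 5: start y=0.000, vy=3.731 → t=0.762, apex=0.710, x_land=112.224, impact vy=-3.731
  bounce: vy ← 0.7·3.731 = 2.612
Arc 6: start y=0.000, vy=2.612 → t=0.533, apex=0.348, x_land=119.681, impact vy=-2.612
  bounce: vy ← 0.7·2.612 = 1.828
Arc 7: start y=0.000, vy=1.828 → t=0.373, apex=0.171, x_land=124.902, impact vy=-1.828
  bounce: vy ← 0.7·1.828 = 1.280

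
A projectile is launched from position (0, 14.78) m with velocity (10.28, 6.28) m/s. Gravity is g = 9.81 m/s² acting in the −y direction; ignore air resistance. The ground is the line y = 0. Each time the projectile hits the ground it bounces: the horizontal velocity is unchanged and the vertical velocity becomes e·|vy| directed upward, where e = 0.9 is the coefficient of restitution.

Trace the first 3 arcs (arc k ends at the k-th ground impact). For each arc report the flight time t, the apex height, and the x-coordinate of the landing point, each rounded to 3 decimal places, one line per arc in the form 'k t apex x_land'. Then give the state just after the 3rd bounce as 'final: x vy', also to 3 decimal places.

Arc 1: start y=14.780, vy=6.280 → t=2.490, apex=16.790, x_land=25.600, impact vy=-18.150
  bounce: vy ← 0.9·18.150 = 16.335
Arc 2: start y=0.000, vy=16.335 → t=3.330, apex=13.600, x_land=59.836, impact vy=-16.335
  bounce: vy ← 0.9·16.335 = 14.701
Arc 3: start y=0.000, vy=14.701 → t=2.997, apex=11.016, x_land=90.647, impact vy=-14.701
  bounce: vy ← 0.9·14.701 = 13.231

1 2.490 16.790 25.600
2 3.330 13.600 59.836
3 2.997 11.016 90.647
final: 90.647 13.231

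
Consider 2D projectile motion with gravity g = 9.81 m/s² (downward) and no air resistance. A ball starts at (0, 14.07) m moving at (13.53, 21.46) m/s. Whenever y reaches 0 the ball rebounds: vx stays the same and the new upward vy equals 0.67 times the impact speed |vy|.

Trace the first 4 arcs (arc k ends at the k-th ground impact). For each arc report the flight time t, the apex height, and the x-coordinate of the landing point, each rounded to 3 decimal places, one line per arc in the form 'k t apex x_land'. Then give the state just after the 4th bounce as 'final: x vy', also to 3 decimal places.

Arc 1: start y=14.070, vy=21.460 → t=4.954, apex=37.543, x_land=67.029, impact vy=-27.140
  bounce: vy ← 0.67·27.140 = 18.184
Arc 2: start y=0.000, vy=18.184 → t=3.707, apex=16.853, x_land=117.188, impact vy=-18.184
  bounce: vy ← 0.67·18.184 = 12.183
Arc 3: start y=0.000, vy=12.183 → t=2.484, apex=7.565, x_land=150.794, impact vy=-12.183
  bounce: vy ← 0.67·12.183 = 8.163
Arc 4: start y=0.000, vy=8.163 → t=1.664, apex=3.396, x_land=173.310, impact vy=-8.163
  bounce: vy ← 0.67·8.163 = 5.469

1 4.954 37.543 67.029
2 3.707 16.853 117.188
3 2.484 7.565 150.794
4 1.664 3.396 173.310
final: 173.310 5.469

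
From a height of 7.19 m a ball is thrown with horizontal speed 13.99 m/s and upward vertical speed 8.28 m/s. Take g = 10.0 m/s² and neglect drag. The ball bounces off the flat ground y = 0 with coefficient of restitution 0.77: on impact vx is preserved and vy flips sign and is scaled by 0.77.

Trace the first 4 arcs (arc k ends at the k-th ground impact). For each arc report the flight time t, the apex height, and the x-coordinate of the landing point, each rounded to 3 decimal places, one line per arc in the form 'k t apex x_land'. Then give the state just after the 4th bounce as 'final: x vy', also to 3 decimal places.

1 2.285 10.618 31.971
2 2.244 6.295 63.367
3 1.728 3.733 87.541
4 1.331 2.213 106.156
final: 106.156 5.123

Arc 1: start y=7.190, vy=8.280 → t=2.285, apex=10.618, x_land=31.971, impact vy=-14.573
  bounce: vy ← 0.77·14.573 = 11.221
Arc 2: start y=0.000, vy=11.221 → t=2.244, apex=6.295, x_land=63.367, impact vy=-11.221
  bounce: vy ← 0.77·11.221 = 8.640
Arc 3: start y=0.000, vy=8.640 → t=1.728, apex=3.733, x_land=87.541, impact vy=-8.640
  bounce: vy ← 0.77·8.640 = 6.653
Arc 4: start y=0.000, vy=6.653 → t=1.331, apex=2.213, x_land=106.156, impact vy=-6.653
  bounce: vy ← 0.77·6.653 = 5.123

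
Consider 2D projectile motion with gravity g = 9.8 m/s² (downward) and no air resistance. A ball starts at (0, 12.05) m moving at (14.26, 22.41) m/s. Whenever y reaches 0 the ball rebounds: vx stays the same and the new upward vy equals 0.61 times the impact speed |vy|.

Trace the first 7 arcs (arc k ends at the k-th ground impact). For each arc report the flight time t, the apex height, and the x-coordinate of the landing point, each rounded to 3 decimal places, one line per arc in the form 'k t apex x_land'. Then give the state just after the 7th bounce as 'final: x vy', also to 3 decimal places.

Arc 1: start y=12.050, vy=22.410 → t=5.060, apex=37.673, x_land=72.149, impact vy=-27.173
  bounce: vy ← 0.61·27.173 = 16.576
Arc 2: start y=0.000, vy=16.576 → t=3.383, apex=14.018, x_land=120.387, impact vy=-16.576
  bounce: vy ← 0.61·16.576 = 10.111
Arc 3: start y=0.000, vy=10.111 → t=2.064, apex=5.216, x_land=149.813, impact vy=-10.111
  bounce: vy ← 0.61·10.111 = 6.168
Arc 4: start y=0.000, vy=6.168 → t=1.259, apex=1.941, x_land=167.763, impact vy=-6.168
  bounce: vy ← 0.61·6.168 = 3.762
Arc 5: start y=0.000, vy=3.762 → t=0.768, apex=0.722, x_land=178.712, impact vy=-3.762
  bounce: vy ← 0.61·3.762 = 2.295
Arc 6: start y=0.000, vy=2.295 → t=0.468, apex=0.269, x_land=185.391, impact vy=-2.295
  bounce: vy ← 0.61·2.295 = 1.400
Arc 7: start y=0.000, vy=1.400 → t=0.286, apex=0.100, x_land=189.465, impact vy=-1.400
  bounce: vy ← 0.61·1.400 = 0.854

1 5.060 37.673 72.149
2 3.383 14.018 120.387
3 2.064 5.216 149.813
4 1.259 1.941 167.763
5 0.768 0.722 178.712
6 0.468 0.269 185.391
7 0.286 0.100 189.465
final: 189.465 0.854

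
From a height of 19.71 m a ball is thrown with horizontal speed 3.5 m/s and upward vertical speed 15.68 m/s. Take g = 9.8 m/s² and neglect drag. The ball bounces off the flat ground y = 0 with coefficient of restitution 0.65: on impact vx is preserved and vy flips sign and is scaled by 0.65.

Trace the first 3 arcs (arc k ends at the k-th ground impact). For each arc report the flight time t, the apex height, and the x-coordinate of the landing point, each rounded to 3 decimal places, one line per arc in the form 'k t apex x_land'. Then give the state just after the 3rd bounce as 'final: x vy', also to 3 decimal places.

Arc 1: start y=19.710, vy=15.680 → t=4.166, apex=32.254, x_land=14.580, impact vy=-25.143
  bounce: vy ← 0.65·25.143 = 16.343
Arc 2: start y=0.000, vy=16.343 → t=3.335, apex=13.627, x_land=26.253, impact vy=-16.343
  bounce: vy ← 0.65·16.343 = 10.623
Arc 3: start y=0.000, vy=10.623 → t=2.168, apex=5.758, x_land=33.841, impact vy=-10.623
  bounce: vy ← 0.65·10.623 = 6.905

1 4.166 32.254 14.580
2 3.335 13.627 26.253
3 2.168 5.758 33.841
final: 33.841 6.905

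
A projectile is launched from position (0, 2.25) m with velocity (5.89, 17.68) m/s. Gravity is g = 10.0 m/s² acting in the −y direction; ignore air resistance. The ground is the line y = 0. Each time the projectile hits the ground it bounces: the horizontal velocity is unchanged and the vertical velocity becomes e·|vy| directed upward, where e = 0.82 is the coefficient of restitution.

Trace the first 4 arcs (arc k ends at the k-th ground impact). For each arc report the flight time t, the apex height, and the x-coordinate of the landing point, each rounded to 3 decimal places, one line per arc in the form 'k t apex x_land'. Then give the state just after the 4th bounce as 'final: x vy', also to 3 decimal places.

1 3.659 17.879 21.551
2 3.101 12.022 39.818
3 2.543 8.084 54.796
4 2.085 5.435 67.078
final: 67.078 8.550

Arc 1: start y=2.250, vy=17.680 → t=3.659, apex=17.879, x_land=21.551, impact vy=-18.910
  bounce: vy ← 0.82·18.910 = 15.506
Arc 2: start y=0.000, vy=15.506 → t=3.101, apex=12.022, x_land=39.818, impact vy=-15.506
  bounce: vy ← 0.82·15.506 = 12.715
Arc 3: start y=0.000, vy=12.715 → t=2.543, apex=8.084, x_land=54.796, impact vy=-12.715
  bounce: vy ← 0.82·12.715 = 10.426
Arc 4: start y=0.000, vy=10.426 → t=2.085, apex=5.435, x_land=67.078, impact vy=-10.426
  bounce: vy ← 0.82·10.426 = 8.550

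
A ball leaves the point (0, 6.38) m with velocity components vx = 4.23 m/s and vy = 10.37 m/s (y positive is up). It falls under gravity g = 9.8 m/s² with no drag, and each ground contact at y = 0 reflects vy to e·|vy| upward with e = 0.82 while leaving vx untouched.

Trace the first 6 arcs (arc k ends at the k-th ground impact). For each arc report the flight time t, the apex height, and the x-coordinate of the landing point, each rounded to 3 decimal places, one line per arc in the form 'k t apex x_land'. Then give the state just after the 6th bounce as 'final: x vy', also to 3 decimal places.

1 2.614 11.867 11.059
2 2.552 7.979 21.854
3 2.093 5.365 30.707
4 1.716 3.608 37.966
5 1.407 2.426 43.918
6 1.154 1.631 48.799
final: 48.799 4.636

Arc 1: start y=6.380, vy=10.370 → t=2.614, apex=11.867, x_land=11.059, impact vy=-15.251
  bounce: vy ← 0.82·15.251 = 12.506
Arc 2: start y=0.000, vy=12.506 → t=2.552, apex=7.979, x_land=21.854, impact vy=-12.506
  bounce: vy ← 0.82·12.506 = 10.255
Arc 3: start y=0.000, vy=10.255 → t=2.093, apex=5.365, x_land=30.707, impact vy=-10.255
  bounce: vy ← 0.82·10.255 = 8.409
Arc 4: start y=0.000, vy=8.409 → t=1.716, apex=3.608, x_land=37.966, impact vy=-8.409
  bounce: vy ← 0.82·8.409 = 6.895
Arc 5: start y=0.000, vy=6.895 → t=1.407, apex=2.426, x_land=43.918, impact vy=-6.895
  bounce: vy ← 0.82·6.895 = 5.654
Arc 6: start y=0.000, vy=5.654 → t=1.154, apex=1.631, x_land=48.799, impact vy=-5.654
  bounce: vy ← 0.82·5.654 = 4.636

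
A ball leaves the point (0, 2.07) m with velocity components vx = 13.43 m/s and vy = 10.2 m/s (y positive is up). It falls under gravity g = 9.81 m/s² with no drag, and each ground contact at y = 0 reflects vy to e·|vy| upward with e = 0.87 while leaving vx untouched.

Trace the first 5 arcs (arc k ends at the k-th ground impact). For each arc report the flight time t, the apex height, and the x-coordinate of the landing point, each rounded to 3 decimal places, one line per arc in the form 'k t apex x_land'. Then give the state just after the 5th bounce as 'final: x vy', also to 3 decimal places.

Arc 1: start y=2.070, vy=10.200 → t=2.266, apex=7.373, x_land=30.429, impact vy=-12.027
  bounce: vy ← 0.87·12.027 = 10.464
Arc 2: start y=0.000, vy=10.464 → t=2.133, apex=5.580, x_land=59.079, impact vy=-10.464
  bounce: vy ← 0.87·10.464 = 9.103
Arc 3: start y=0.000, vy=9.103 → t=1.856, apex=4.224, x_land=84.004, impact vy=-9.103
  bounce: vy ← 0.87·9.103 = 7.920
Arc 4: start y=0.000, vy=7.920 → t=1.615, apex=3.197, x_land=105.689, impact vy=-7.920
  bounce: vy ← 0.87·7.920 = 6.890
Arc 5: start y=0.000, vy=6.890 → t=1.405, apex=2.420, x_land=124.555, impact vy=-6.890
  bounce: vy ← 0.87·6.890 = 5.995

1 2.266 7.373 30.429
2 2.133 5.580 59.079
3 1.856 4.224 84.004
4 1.615 3.197 105.689
5 1.405 2.420 124.555
final: 124.555 5.995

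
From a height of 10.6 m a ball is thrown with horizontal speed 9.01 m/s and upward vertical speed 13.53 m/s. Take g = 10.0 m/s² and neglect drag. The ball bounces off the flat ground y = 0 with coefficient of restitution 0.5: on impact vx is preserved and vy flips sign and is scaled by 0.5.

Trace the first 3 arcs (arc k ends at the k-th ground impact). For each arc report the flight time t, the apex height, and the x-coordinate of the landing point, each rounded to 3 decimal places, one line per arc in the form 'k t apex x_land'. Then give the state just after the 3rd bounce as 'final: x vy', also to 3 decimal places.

1 3.341 19.753 30.099
2 1.988 4.938 48.007
3 0.994 1.235 56.962
final: 56.962 2.485

Arc 1: start y=10.600, vy=13.530 → t=3.341, apex=19.753, x_land=30.099, impact vy=-19.876
  bounce: vy ← 0.5·19.876 = 9.938
Arc 2: start y=0.000, vy=9.938 → t=1.988, apex=4.938, x_land=48.007, impact vy=-9.938
  bounce: vy ← 0.5·9.938 = 4.969
Arc 3: start y=0.000, vy=4.969 → t=0.994, apex=1.235, x_land=56.962, impact vy=-4.969
  bounce: vy ← 0.5·4.969 = 2.485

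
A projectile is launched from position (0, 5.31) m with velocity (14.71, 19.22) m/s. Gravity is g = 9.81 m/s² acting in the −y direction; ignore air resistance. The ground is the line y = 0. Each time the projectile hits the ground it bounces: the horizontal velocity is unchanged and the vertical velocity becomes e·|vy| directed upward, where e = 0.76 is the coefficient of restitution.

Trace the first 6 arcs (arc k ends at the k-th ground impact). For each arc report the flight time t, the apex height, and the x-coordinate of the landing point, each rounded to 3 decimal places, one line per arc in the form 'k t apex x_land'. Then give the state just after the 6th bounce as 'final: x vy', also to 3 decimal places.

1 4.178 24.138 61.452
2 3.372 13.942 111.053
3 2.563 8.053 148.750
4 1.948 4.651 177.399
5 1.480 2.687 199.173
6 1.125 1.552 215.721
final: 215.721 4.194

Arc 1: start y=5.310, vy=19.220 → t=4.178, apex=24.138, x_land=61.452, impact vy=-21.762
  bounce: vy ← 0.76·21.762 = 16.539
Arc 2: start y=0.000, vy=16.539 → t=3.372, apex=13.942, x_land=111.053, impact vy=-16.539
  bounce: vy ← 0.76·16.539 = 12.570
Arc 3: start y=0.000, vy=12.570 → t=2.563, apex=8.053, x_land=148.750, impact vy=-12.570
  bounce: vy ← 0.76·12.570 = 9.553
Arc 4: start y=0.000, vy=9.553 → t=1.948, apex=4.651, x_land=177.399, impact vy=-9.553
  bounce: vy ← 0.76·9.553 = 7.260
Arc 5: start y=0.000, vy=7.260 → t=1.480, apex=2.687, x_land=199.173, impact vy=-7.260
  bounce: vy ← 0.76·7.260 = 5.518
Arc 6: start y=0.000, vy=5.518 → t=1.125, apex=1.552, x_land=215.721, impact vy=-5.518
  bounce: vy ← 0.76·5.518 = 4.194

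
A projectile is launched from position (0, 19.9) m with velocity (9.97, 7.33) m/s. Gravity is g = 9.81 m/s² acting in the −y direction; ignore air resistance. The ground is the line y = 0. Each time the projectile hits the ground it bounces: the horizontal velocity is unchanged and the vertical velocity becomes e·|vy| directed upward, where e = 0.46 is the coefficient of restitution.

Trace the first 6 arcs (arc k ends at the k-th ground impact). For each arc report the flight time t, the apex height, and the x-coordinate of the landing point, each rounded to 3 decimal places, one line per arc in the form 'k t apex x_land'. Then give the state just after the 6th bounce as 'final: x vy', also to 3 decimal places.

1 2.896 22.638 28.869
2 1.976 4.790 48.574
3 0.909 1.014 57.639
4 0.418 0.214 61.808
5 0.192 0.045 63.726
6 0.088 0.010 64.609
final: 64.609 0.200

Arc 1: start y=19.900, vy=7.330 → t=2.896, apex=22.638, x_land=28.869, impact vy=-21.075
  bounce: vy ← 0.46·21.075 = 9.695
Arc 2: start y=0.000, vy=9.695 → t=1.976, apex=4.790, x_land=48.574, impact vy=-9.695
  bounce: vy ← 0.46·9.695 = 4.460
Arc 3: start y=0.000, vy=4.460 → t=0.909, apex=1.014, x_land=57.639, impact vy=-4.460
  bounce: vy ← 0.46·4.460 = 2.051
Arc 4: start y=0.000, vy=2.051 → t=0.418, apex=0.214, x_land=61.808, impact vy=-2.051
  bounce: vy ← 0.46·2.051 = 0.944
Arc 5: start y=0.000, vy=0.944 → t=0.192, apex=0.045, x_land=63.726, impact vy=-0.944
  bounce: vy ← 0.46·0.944 = 0.434
Arc 6: start y=0.000, vy=0.434 → t=0.088, apex=0.010, x_land=64.609, impact vy=-0.434
  bounce: vy ← 0.46·0.434 = 0.200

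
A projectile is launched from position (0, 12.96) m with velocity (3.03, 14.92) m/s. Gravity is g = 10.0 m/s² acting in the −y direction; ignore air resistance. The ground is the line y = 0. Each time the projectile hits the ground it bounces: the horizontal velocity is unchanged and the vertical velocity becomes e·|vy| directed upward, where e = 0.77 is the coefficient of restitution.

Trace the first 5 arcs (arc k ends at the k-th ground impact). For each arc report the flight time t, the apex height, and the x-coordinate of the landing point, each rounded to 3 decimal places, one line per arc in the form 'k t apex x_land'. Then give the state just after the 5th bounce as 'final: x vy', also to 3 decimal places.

1 3.687 24.090 11.172
2 3.380 14.283 21.414
3 2.603 8.468 29.301
4 2.004 5.021 35.373
5 1.543 2.977 40.049
final: 40.049 5.941

Arc 1: start y=12.960, vy=14.920 → t=3.687, apex=24.090, x_land=11.172, impact vy=-21.950
  bounce: vy ← 0.77·21.950 = 16.902
Arc 2: start y=0.000, vy=16.902 → t=3.380, apex=14.283, x_land=21.414, impact vy=-16.902
  bounce: vy ← 0.77·16.902 = 13.014
Arc 3: start y=0.000, vy=13.014 → t=2.603, apex=8.468, x_land=29.301, impact vy=-13.014
  bounce: vy ← 0.77·13.014 = 10.021
Arc 4: start y=0.000, vy=10.021 → t=2.004, apex=5.021, x_land=35.373, impact vy=-10.021
  bounce: vy ← 0.77·10.021 = 7.716
Arc 5: start y=0.000, vy=7.716 → t=1.543, apex=2.977, x_land=40.049, impact vy=-7.716
  bounce: vy ← 0.77·7.716 = 5.941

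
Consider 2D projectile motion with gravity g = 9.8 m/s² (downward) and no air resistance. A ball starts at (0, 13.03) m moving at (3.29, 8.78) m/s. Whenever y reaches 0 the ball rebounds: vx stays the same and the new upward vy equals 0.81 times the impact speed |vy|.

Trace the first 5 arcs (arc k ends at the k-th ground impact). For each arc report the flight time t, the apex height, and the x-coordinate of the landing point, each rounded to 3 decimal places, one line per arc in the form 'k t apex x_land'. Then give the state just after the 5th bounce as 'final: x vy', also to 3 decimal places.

Arc 1: start y=13.030, vy=8.780 → t=2.757, apex=16.963, x_land=9.069, impact vy=-18.234
  bounce: vy ← 0.81·18.234 = 14.769
Arc 2: start y=0.000, vy=14.769 → t=3.014, apex=11.129, x_land=18.986, impact vy=-14.769
  bounce: vy ← 0.81·14.769 = 11.963
Arc 3: start y=0.000, vy=11.963 → t=2.441, apex=7.302, x_land=27.018, impact vy=-11.963
  bounce: vy ← 0.81·11.963 = 9.690
Arc 4: start y=0.000, vy=9.690 → t=1.978, apex=4.791, x_land=33.524, impact vy=-9.690
  bounce: vy ← 0.81·9.690 = 7.849
Arc 5: start y=0.000, vy=7.849 → t=1.602, apex=3.143, x_land=38.795, impact vy=-7.849
  bounce: vy ← 0.81·7.849 = 6.358

1 2.757 16.963 9.069
2 3.014 11.129 18.986
3 2.441 7.302 27.018
4 1.978 4.791 33.524
5 1.602 3.143 38.795
final: 38.795 6.358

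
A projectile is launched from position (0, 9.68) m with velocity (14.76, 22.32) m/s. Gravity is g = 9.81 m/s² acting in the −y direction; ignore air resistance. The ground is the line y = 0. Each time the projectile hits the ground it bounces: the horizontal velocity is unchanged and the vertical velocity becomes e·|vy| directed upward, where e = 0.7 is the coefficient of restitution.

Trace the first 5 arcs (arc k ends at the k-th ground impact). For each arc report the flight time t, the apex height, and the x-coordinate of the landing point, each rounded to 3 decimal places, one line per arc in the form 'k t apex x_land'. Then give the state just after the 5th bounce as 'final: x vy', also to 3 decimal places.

Arc 1: start y=9.680, vy=22.320 → t=4.949, apex=35.072, x_land=73.050, impact vy=-26.232
  bounce: vy ← 0.7·26.232 = 18.362
Arc 2: start y=0.000, vy=18.362 → t=3.744, apex=17.185, x_land=128.305, impact vy=-18.362
  bounce: vy ← 0.7·18.362 = 12.854
Arc 3: start y=0.000, vy=12.854 → t=2.620, apex=8.421, x_land=166.984, impact vy=-12.854
  bounce: vy ← 0.7·12.854 = 8.997
Arc 4: start y=0.000, vy=8.997 → t=1.834, apex=4.126, x_land=194.059, impact vy=-8.997
  bounce: vy ← 0.7·8.997 = 6.298
Arc 5: start y=0.000, vy=6.298 → t=1.284, apex=2.022, x_land=213.012, impact vy=-6.298
  bounce: vy ← 0.7·6.298 = 4.409

1 4.949 35.072 73.050
2 3.744 17.185 128.305
3 2.620 8.421 166.984
4 1.834 4.126 194.059
5 1.284 2.022 213.012
final: 213.012 4.409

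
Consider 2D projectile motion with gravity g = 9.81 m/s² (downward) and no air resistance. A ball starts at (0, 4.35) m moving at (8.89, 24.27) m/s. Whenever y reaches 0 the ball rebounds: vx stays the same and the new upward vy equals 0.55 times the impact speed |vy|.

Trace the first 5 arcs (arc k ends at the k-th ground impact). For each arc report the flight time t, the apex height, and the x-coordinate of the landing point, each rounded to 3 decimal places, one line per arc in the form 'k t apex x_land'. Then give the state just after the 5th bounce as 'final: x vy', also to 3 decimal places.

1 5.121 34.372 45.527
2 2.912 10.398 71.414
3 1.602 3.145 85.652
4 0.881 0.951 93.483
5 0.484 0.288 97.789
final: 97.789 1.307

Arc 1: start y=4.350, vy=24.270 → t=5.121, apex=34.372, x_land=45.527, impact vy=-25.969
  bounce: vy ← 0.55·25.969 = 14.283
Arc 2: start y=0.000, vy=14.283 → t=2.912, apex=10.398, x_land=71.414, impact vy=-14.283
  bounce: vy ← 0.55·14.283 = 7.856
Arc 3: start y=0.000, vy=7.856 → t=1.602, apex=3.145, x_land=85.652, impact vy=-7.856
  bounce: vy ← 0.55·7.856 = 4.321
Arc 4: start y=0.000, vy=4.321 → t=0.881, apex=0.951, x_land=93.483, impact vy=-4.321
  bounce: vy ← 0.55·4.321 = 2.376
Arc 5: start y=0.000, vy=2.376 → t=0.484, apex=0.288, x_land=97.789, impact vy=-2.376
  bounce: vy ← 0.55·2.376 = 1.307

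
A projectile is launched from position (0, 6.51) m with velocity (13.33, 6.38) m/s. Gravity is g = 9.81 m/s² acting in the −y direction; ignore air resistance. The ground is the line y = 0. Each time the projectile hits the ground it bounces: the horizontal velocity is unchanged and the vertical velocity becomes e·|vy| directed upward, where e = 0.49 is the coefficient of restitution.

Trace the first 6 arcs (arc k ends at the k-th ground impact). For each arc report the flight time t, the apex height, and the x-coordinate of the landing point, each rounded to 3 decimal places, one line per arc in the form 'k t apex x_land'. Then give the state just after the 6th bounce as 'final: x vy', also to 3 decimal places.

1 1.973 8.585 26.304
2 1.296 2.061 43.586
3 0.635 0.495 52.055
4 0.311 0.119 56.204
5 0.153 0.029 58.237
6 0.075 0.007 59.233
final: 59.233 0.180

Arc 1: start y=6.510, vy=6.380 → t=1.973, apex=8.585, x_land=26.304, impact vy=-12.978
  bounce: vy ← 0.49·12.978 = 6.359
Arc 2: start y=0.000, vy=6.359 → t=1.296, apex=2.061, x_land=43.586, impact vy=-6.359
  bounce: vy ← 0.49·6.359 = 3.116
Arc 3: start y=0.000, vy=3.116 → t=0.635, apex=0.495, x_land=52.055, impact vy=-3.116
  bounce: vy ← 0.49·3.116 = 1.527
Arc 4: start y=0.000, vy=1.527 → t=0.311, apex=0.119, x_land=56.204, impact vy=-1.527
  bounce: vy ← 0.49·1.527 = 0.748
Arc 5: start y=0.000, vy=0.748 → t=0.153, apex=0.029, x_land=58.237, impact vy=-0.748
  bounce: vy ← 0.49·0.748 = 0.367
Arc 6: start y=0.000, vy=0.367 → t=0.075, apex=0.007, x_land=59.233, impact vy=-0.367
  bounce: vy ← 0.49·0.367 = 0.180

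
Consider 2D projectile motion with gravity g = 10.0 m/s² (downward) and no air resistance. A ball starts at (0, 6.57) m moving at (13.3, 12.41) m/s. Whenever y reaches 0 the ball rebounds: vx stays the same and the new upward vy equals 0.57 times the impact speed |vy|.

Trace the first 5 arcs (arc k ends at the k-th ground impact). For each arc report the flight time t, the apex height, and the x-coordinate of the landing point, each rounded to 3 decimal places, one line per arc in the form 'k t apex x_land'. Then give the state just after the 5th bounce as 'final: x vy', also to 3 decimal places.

Arc 1: start y=6.570, vy=12.410 → t=2.930, apex=14.270, x_land=38.974, impact vy=-16.894
  bounce: vy ← 0.57·16.894 = 9.630
Arc 2: start y=0.000, vy=9.630 → t=1.926, apex=4.636, x_land=64.589, impact vy=-9.630
  bounce: vy ← 0.57·9.630 = 5.489
Arc 3: start y=0.000, vy=5.489 → t=1.098, apex=1.506, x_land=79.189, impact vy=-5.489
  bounce: vy ← 0.57·5.489 = 3.129
Arc 4: start y=0.000, vy=3.129 → t=0.626, apex=0.489, x_land=87.512, impact vy=-3.129
  bounce: vy ← 0.57·3.129 = 1.783
Arc 5: start y=0.000, vy=1.783 → t=0.357, apex=0.159, x_land=92.255, impact vy=-1.783
  bounce: vy ← 0.57·1.783 = 1.017

1 2.930 14.270 38.974
2 1.926 4.636 64.589
3 1.098 1.506 79.189
4 0.626 0.489 87.512
5 0.357 0.159 92.255
final: 92.255 1.017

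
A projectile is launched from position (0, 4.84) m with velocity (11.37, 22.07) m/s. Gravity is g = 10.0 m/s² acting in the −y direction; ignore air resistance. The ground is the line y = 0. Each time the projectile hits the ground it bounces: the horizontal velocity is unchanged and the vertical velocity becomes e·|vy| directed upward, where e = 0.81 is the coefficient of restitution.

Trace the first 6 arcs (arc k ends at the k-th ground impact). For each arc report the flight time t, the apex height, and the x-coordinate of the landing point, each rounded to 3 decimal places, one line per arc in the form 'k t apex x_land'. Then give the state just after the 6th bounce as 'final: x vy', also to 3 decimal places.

1 4.623 29.194 52.568
2 3.915 19.154 97.076
3 3.171 12.567 133.127
4 2.568 8.245 162.329
5 2.080 5.410 185.983
6 1.685 3.549 205.142
final: 205.142 6.825

Arc 1: start y=4.840, vy=22.070 → t=4.623, apex=29.194, x_land=52.568, impact vy=-24.164
  bounce: vy ← 0.81·24.164 = 19.573
Arc 2: start y=0.000, vy=19.573 → t=3.915, apex=19.154, x_land=97.076, impact vy=-19.573
  bounce: vy ← 0.81·19.573 = 15.854
Arc 3: start y=0.000, vy=15.854 → t=3.171, apex=12.567, x_land=133.127, impact vy=-15.854
  bounce: vy ← 0.81·15.854 = 12.842
Arc 4: start y=0.000, vy=12.842 → t=2.568, apex=8.245, x_land=162.329, impact vy=-12.842
  bounce: vy ← 0.81·12.842 = 10.402
Arc 5: start y=0.000, vy=10.402 → t=2.080, apex=5.410, x_land=185.983, impact vy=-10.402
  bounce: vy ← 0.81·10.402 = 8.425
Arc 6: start y=0.000, vy=8.425 → t=1.685, apex=3.549, x_land=205.142, impact vy=-8.425
  bounce: vy ← 0.81·8.425 = 6.825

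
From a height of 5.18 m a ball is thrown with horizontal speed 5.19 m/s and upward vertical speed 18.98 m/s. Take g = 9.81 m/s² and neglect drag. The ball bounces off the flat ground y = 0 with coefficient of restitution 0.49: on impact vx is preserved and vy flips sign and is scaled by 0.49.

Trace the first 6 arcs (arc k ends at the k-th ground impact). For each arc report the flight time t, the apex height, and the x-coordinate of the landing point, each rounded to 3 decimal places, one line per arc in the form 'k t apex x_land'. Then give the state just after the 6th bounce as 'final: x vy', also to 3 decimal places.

Arc 1: start y=5.180, vy=18.980 → t=4.126, apex=23.541, x_land=21.411, impact vy=-21.491
  bounce: vy ← 0.49·21.491 = 10.531
Arc 2: start y=0.000, vy=10.531 → t=2.147, apex=5.652, x_land=32.554, impact vy=-10.531
  bounce: vy ← 0.49·10.531 = 5.160
Arc 3: start y=0.000, vy=5.160 → t=1.052, apex=1.357, x_land=38.014, impact vy=-5.160
  bounce: vy ← 0.49·5.160 = 2.528
Arc 4: start y=0.000, vy=2.528 → t=0.515, apex=0.326, x_land=40.689, impact vy=-2.528
  bounce: vy ← 0.49·2.528 = 1.239
Arc 5: start y=0.000, vy=1.239 → t=0.253, apex=0.078, x_land=42.000, impact vy=-1.239
  bounce: vy ← 0.49·1.239 = 0.607
Arc 6: start y=0.000, vy=0.607 → t=0.124, apex=0.019, x_land=42.642, impact vy=-0.607
  bounce: vy ← 0.49·0.607 = 0.297

1 4.126 23.541 21.411
2 2.147 5.652 32.554
3 1.052 1.357 38.014
4 0.515 0.326 40.689
5 0.253 0.078 42.000
6 0.124 0.019 42.642
final: 42.642 0.297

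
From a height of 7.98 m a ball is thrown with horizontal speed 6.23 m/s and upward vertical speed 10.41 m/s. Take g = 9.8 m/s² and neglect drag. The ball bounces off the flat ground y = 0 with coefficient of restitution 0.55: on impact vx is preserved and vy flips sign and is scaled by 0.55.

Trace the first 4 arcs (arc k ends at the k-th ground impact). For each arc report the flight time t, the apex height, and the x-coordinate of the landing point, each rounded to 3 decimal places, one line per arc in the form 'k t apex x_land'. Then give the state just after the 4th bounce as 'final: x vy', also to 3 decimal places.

1 2.723 13.509 16.962
2 1.826 4.086 28.341
3 1.005 1.236 34.599
4 0.552 0.374 38.041
final: 38.041 1.489

Arc 1: start y=7.980, vy=10.410 → t=2.723, apex=13.509, x_land=16.962, impact vy=-16.272
  bounce: vy ← 0.55·16.272 = 8.950
Arc 2: start y=0.000, vy=8.950 → t=1.826, apex=4.086, x_land=28.341, impact vy=-8.950
  bounce: vy ← 0.55·8.950 = 4.922
Arc 3: start y=0.000, vy=4.922 → t=1.005, apex=1.236, x_land=34.599, impact vy=-4.922
  bounce: vy ← 0.55·4.922 = 2.707
Arc 4: start y=0.000, vy=2.707 → t=0.552, apex=0.374, x_land=38.041, impact vy=-2.707
  bounce: vy ← 0.55·2.707 = 1.489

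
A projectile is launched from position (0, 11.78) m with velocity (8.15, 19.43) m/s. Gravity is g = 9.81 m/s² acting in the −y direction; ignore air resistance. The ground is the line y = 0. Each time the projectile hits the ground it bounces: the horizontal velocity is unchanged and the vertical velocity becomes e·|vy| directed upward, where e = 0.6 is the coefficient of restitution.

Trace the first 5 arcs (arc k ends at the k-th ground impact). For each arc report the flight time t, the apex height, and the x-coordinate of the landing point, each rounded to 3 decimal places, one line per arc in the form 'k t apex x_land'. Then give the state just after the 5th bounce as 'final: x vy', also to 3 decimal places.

Arc 1: start y=11.780, vy=19.430 → t=4.495, apex=31.022, x_land=36.638, impact vy=-24.671
  bounce: vy ← 0.6·24.671 = 14.802
Arc 2: start y=0.000, vy=14.802 → t=3.018, apex=11.168, x_land=61.234, impact vy=-14.802
  bounce: vy ← 0.6·14.802 = 8.881
Arc 3: start y=0.000, vy=8.881 → t=1.811, apex=4.020, x_land=75.991, impact vy=-8.881
  bounce: vy ← 0.6·8.881 = 5.329
Arc 4: start y=0.000, vy=5.329 → t=1.086, apex=1.447, x_land=84.845, impact vy=-5.329
  bounce: vy ← 0.6·5.329 = 3.197
Arc 5: start y=0.000, vy=3.197 → t=0.652, apex=0.521, x_land=90.158, impact vy=-3.197
  bounce: vy ← 0.6·3.197 = 1.918

1 4.495 31.022 36.638
2 3.018 11.168 61.234
3 1.811 4.020 75.991
4 1.086 1.447 84.845
5 0.652 0.521 90.158
final: 90.158 1.918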